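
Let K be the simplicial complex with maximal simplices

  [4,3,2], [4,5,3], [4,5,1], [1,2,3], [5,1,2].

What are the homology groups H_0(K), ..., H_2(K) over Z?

H_0 ≅ Z,  H_1 ≅ Z,  H_2 = 0.

We work with the vertex ordering 1 < 2 < 3 < 4 < 5. The simplices of K, each written with vertices in increasing order, are:

  0-simplices (5): [1], [2], [3], [4], [5]
  1-simplices (10): [1,2], [1,3], [1,4], [1,5], [2,3], [2,4], [2,5], [3,4], [3,5], [4,5]
  2-simplices (5): [1,2,3], [1,2,5], [1,4,5], [2,3,4], [3,4,5]

so the chain groups are C_0 ≅ Z^5, C_1 ≅ Z^10, C_2 ≅ Z^5.

The boundary map ∂_1: C_1 → C_0 is given by ∂[p,q] = [q] − [p]. For instance
  ∂[1,2] = [2] − [1].
As a 5×10 matrix over Z this has rank 4, with invariant factors (1,1,1,1).

Boundary ∂_2: C_2 → C_1 sends each 2-simplex [p,q,r] to [q,r] − [p,r] + [p,q]. For instance
  ∂[1,2,5] = [2,5] − [1,5] + [1,2],
  ∂[1,4,5] = [4,5] − [1,5] + [1,4].
As a 10×5 matrix over Z this has rank 5, with invariant factors (1,1,1,1,1).

From H_k ≅ ker(∂_k) / im(∂_{k+1}) we obtain:

  H_0: rank C_0 − rank ∂_1 = 5 − 4 = 1, and the invariant factors of ∂_1 are all 1, so H_0 = Z.
  H_1: rank ker ∂_1 − rank ∂_2 = (10 − 4) − 5 = 1, and the invariant factors of ∂_2 are all 1, so H_1 = Z.
  H_2: rank ker ∂_2 − rank ∂_3 = (5 − 5) − 0 = 0, and there is no ∂_3, so H_2 = 0.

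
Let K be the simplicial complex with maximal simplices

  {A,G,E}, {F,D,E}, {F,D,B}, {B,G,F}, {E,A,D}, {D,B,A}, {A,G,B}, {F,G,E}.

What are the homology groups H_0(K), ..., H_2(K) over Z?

Take the total order A < B < D < E < F < G on the vertex set. Then K (dimension 2) consists of the simplices:

  0-simplices (6): A, B, D, E, F, G
  1-simplices (12): AB, AD, AE, AG, BD, BF, BG, DE, DF, EF, EG, FG
  2-simplices (8): ABD, ABG, ADE, AEG, BDF, BFG, DEF, EFG

so the chain groups are C_0 ≅ Z^6, C_1 ≅ Z^12, C_2 ≅ Z^8.

The boundary map ∂_1: C_1 → C_0 is given by ∂[p,q] = [q] − [p].
As a 6×12 matrix over Z this has rank 5, with invariant factors (1,1,1,1,1).

The boundary map ∂_2: C_2 → C_1 sends each 2-simplex [p,q,r] to [q,r] − [p,r] + [p,q]. For instance
  ∂EFG = FG − EG + EF,
  ∂ABG = BG − AG + AB.
This gives a 12×8 integer matrix of rank 7; reducing to Smith normal form yields diagonal entries (1,1,1,1,1,1,1).

Now H_k = ker ∂_k / im ∂_{k+1}, so:

  H_0: rank C_0 − rank ∂_1 = 6 − 5 = 1, and the invariant factors of ∂_1 are all 1, so H_0 ≅ Z.
  H_1: rank ker ∂_1 − rank ∂_2 = (12 − 5) − 7 = 0, and the invariant factors of ∂_2 are all 1, so H_1 ≅ 0.
  H_2: rank ker ∂_2 − rank ∂_3 = (8 − 7) − 0 = 1, and there is no ∂_3, so H_2 ≅ Z.

H_0 ≅ Z,  H_1 = 0,  H_2 ≅ Z.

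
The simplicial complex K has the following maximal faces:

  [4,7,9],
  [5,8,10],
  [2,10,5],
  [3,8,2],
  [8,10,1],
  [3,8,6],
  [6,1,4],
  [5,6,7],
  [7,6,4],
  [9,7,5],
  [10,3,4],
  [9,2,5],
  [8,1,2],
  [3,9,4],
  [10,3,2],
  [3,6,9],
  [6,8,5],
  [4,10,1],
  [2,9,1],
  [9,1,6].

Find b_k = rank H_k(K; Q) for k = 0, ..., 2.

b_0 = 1, b_1 = 1, b_2 = 0.

Order the vertices as 1 < 2 < 3 < 4 < 5 < 6 < 7 < 8 < 9 < 10. Listing each simplex with vertices in this order, K has dimension 2 with simplices:

  0-simplices (10): [1], [2], [3], [4], [5], [6], [7], [8], [9], [10]
  1-simplices (30): (30 of them)
  2-simplices (20): (20 of them)

Hence C_0 ≅ Z^10, C_1 ≅ Z^30, C_2 ≅ Z^20.

∂_1: C_1 → C_0 sends each edge [p,q] (with p < q) to q − p.
As a 10×30 matrix over Z this has rank 9, with invariant factors (1,1,1,1,1,1,1,1,1).

The boundary map ∂_2: C_2 → C_1 sends each 2-simplex [p,q,r] to [q,r] − [p,r] + [p,q]. For instance
  ∂[2,3,10] = [3,10] − [2,10] + [2,3],
  ∂[1,2,8] = [2,8] − [1,8] + [1,2].
The 30×20 boundary matrix has rank 20 and Smith normal form diag(1,1,1,1,1,1,1,1,1,1,1,1,1,1,1,1,1,1,1,2).

Reading off H_k = ker ∂_k / im ∂_{k+1}:

  H_0: rank C_0 − rank ∂_1 = 10 − 9 = 1, and the invariant factors of ∂_1 are all 1, so H_0 ≅ Z.
  H_1: rank ker ∂_1 − rank ∂_2 = (30 − 9) − 20 = 1, and ∂_2 has invariant factor 2 > 1, so H_1 ≅ Z ⊕ Z/2.
  H_2: rank ker ∂_2 − rank ∂_3 = (20 − 20) − 0 = 0, and there is no ∂_3, so H_2 ≅ 0.

(K is a triangulation of the Klein bottle.)

Hence the Betti numbers are b_0 = 1, b_1 = 1, b_2 = 0.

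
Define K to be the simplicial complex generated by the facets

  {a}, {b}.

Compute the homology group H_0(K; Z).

Fix the vertex order a < b and write every simplex with vertices in increasing order. Then dim K = 0 and the simplices of K are:

  0-simplices (2): a, b

so the chain groups are C_0 ≅ Z^2.

Reading off H_k = ker ∂_k / im ∂_{k+1}:

  H_0: rank C_0 − rank ∂_1 = 2 − 0 = 2, and there is no ∂_1, so H_0 = Z^2.

H_0 = Z^2.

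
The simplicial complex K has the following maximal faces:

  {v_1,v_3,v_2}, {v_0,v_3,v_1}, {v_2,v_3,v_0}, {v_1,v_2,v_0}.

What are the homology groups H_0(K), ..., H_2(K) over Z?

H_0 = Z,  H_1 = 0,  H_2 = Z.

Fix the vertex order v_0 < v_1 < v_2 < v_3 and write every simplex with vertices in increasing order. Then dim K = 2 and the simplices of K are:

  0-simplices (4): [v_0], [v_1], [v_2], [v_3]
  1-simplices (6): [v_0,v_1], [v_0,v_2], [v_0,v_3], [v_1,v_2], [v_1,v_3], [v_2,v_3]
  2-simplices (4): [v_0,v_1,v_2], [v_0,v_1,v_3], [v_0,v_2,v_3], [v_1,v_2,v_3]

Hence C_0 ≅ Z^4, C_1 ≅ Z^6, C_2 ≅ Z^4.

Boundary ∂_1: C_1 → C_0 sends each edge [p,q] (with p < q) to q − p. For instance
  ∂[v_0,v_1] = [v_1] − [v_0].
The 4×6 boundary matrix has rank 3 and Smith normal form diag(1,1,1).

Boundary ∂_2: C_2 → C_1 sends each 2-simplex [p,q,r] to [q,r] − [p,r] + [p,q]. For instance
  ∂[v_0,v_1,v_3] = [v_1,v_3] − [v_0,v_3] + [v_0,v_1],
  ∂[v_0,v_1,v_2] = [v_1,v_2] − [v_0,v_2] + [v_0,v_1].
The 6×4 boundary matrix has rank 3 and Smith normal form diag(1,1,1).

Computing H_k = (kernel of ∂_k) / (image of ∂_{k+1}):

  H_0: rank C_0 − rank ∂_1 = 4 − 3 = 1, and the invariant factors of ∂_1 are all 1, so H_0 ≅ Z.
  H_1: rank ker ∂_1 − rank ∂_2 = (6 − 3) − 3 = 0, and the invariant factors of ∂_2 are all 1, so H_1 ≅ 0.
  H_2: rank ker ∂_2 − rank ∂_3 = (4 − 3) − 0 = 1, and there is no ∂_3, so H_2 ≅ Z.

As a check, the Euler characteristic is 4 − 6 + 4 = 2, which agrees with 1 − 0 + 1 = 2.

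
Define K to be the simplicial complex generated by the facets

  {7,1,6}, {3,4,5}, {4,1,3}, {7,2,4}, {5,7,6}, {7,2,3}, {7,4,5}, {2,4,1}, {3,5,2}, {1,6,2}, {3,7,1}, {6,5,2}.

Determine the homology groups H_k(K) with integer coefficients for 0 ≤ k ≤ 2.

H_0 = Z,  H_1 = Z/2,  H_2 = 0.

Fix the vertex order 1 < 2 < 3 < 4 < 5 < 6 < 7 and write every simplex with vertices in increasing order. Then dim K = 2 and the simplices of K are:

  0-simplices (7): [1], [2], [3], [4], [5], [6], [7]
  1-simplices (18): [1,2], [1,3], [1,4], [1,6], [1,7], [2,3], [2,4], [2,5], [2,6], [2,7], [3,4], [3,5], [3,7], [4,5], [4,7], [5,6], [5,7], [6,7]
  2-simplices (12): [1,2,4], [1,2,6], [1,3,4], [1,3,7], [1,6,7], [2,3,5], [2,3,7], [2,4,7], [2,5,6], [3,4,5], [4,5,7], [5,6,7]

so the chain groups are C_0 ≅ Z^7, C_1 ≅ Z^18, C_2 ≅ Z^12.

The boundary map ∂_1: C_1 → C_0 maps an edge to its endpoints' difference, ∂[p,q] = q − p. For instance
  ∂[1,3] = [3] − [1].
The 7×18 boundary matrix has rank 6 and Smith normal form diag(1,1,1,1,1,1).

Boundary ∂_2: C_2 → C_1 sends each 2-simplex [p,q,r] to [q,r] − [p,r] + [p,q]. For instance
  ∂[1,3,4] = [3,4] − [1,4] + [1,3],
  ∂[2,5,6] = [5,6] − [2,6] + [2,5].
The 18×12 boundary matrix has rank 12 and Smith normal form diag(1,1,1,1,1,1,1,1,1,1,1,2).

Computing H_k = (kernel of ∂_k) / (image of ∂_{k+1}):

  H_0: rank C_0 − rank ∂_1 = 7 − 6 = 1, and the invariant factors of ∂_1 are all 1, so H_0 = Z.
  H_1: rank ker ∂_1 − rank ∂_2 = (18 − 6) − 12 = 0, and ∂_2 has invariant factor 2 > 1, so H_1 = Z/2.
  H_2: rank ker ∂_2 − rank ∂_3 = (12 − 12) − 0 = 0, and there is no ∂_3, so H_2 = 0.

As a check, the Euler characteristic is 7 − 18 + 12 = 1, which agrees with 1 − 0 + 0 = 1.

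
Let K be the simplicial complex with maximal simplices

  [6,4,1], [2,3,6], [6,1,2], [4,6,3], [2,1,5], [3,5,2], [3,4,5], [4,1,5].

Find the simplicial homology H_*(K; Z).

Take the total order 1 < 2 < 3 < 4 < 5 < 6 on the vertex set. Then K (dimension 2) consists of the simplices:

  0-simplices (6): [1], [2], [3], [4], [5], [6]
  1-simplices (12): [1,2], [1,4], [1,5], [1,6], [2,3], [2,5], [2,6], [3,4], [3,5], [3,6], [4,5], [4,6]
  2-simplices (8): [1,2,5], [1,2,6], [1,4,5], [1,4,6], [2,3,5], [2,3,6], [3,4,5], [3,4,6]

Hence C_0 ≅ Z^6, C_1 ≅ Z^12, C_2 ≅ Z^8.

∂_1: C_1 → C_0 is given by ∂[p,q] = [q] − [p].
This gives a 6×12 integer matrix of rank 5; reducing to Smith normal form yields diagonal entries (1,1,1,1,1).

Boundary ∂_2: C_2 → C_1 sends each 2-simplex [p,q,r] to [q,r] − [p,r] + [p,q]. For instance
  ∂[1,2,6] = [2,6] − [1,6] + [1,2],
  ∂[3,4,5] = [4,5] − [3,5] + [3,4].
This gives a 12×8 integer matrix of rank 7; reducing to Smith normal form yields diagonal entries (1,1,1,1,1,1,1).

From H_k ≅ ker(∂_k) / im(∂_{k+1}) we obtain:

  H_0: rank C_0 − rank ∂_1 = 6 − 5 = 1, and the invariant factors of ∂_1 are all 1, so H_0 = Z.
  H_1: rank ker ∂_1 − rank ∂_2 = (12 − 5) − 7 = 0, and the invariant factors of ∂_2 are all 1, so H_1 = 0.
  H_2: rank ker ∂_2 − rank ∂_3 = (8 − 7) − 0 = 1, and there is no ∂_3, so H_2 = Z.

(K is a triangulation of the 2-sphere S^2.)

H_0 = Z,  H_1 = 0,  H_2 = Z.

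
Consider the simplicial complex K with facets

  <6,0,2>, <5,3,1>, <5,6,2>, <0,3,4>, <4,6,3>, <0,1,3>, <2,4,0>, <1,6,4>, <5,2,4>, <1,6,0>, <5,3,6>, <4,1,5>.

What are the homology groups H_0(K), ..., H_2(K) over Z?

We work with the vertex ordering 0 < 1 < 2 < 3 < 4 < 5 < 6. The simplices of K, each written with vertices in increasing order, are:

  0-simplices (7): [0], [1], [2], [3], [4], [5], [6]
  1-simplices (18): [0,1], [0,2], [0,3], [0,4], [0,6], [1,3], [1,4], [1,5], [1,6], [2,4], [2,5], [2,6], [3,4], [3,5], [3,6], [4,5], [4,6], [5,6]
  2-simplices (12): [0,1,3], [0,1,6], [0,2,4], [0,2,6], [0,3,4], [1,3,5], [1,4,5], [1,4,6], [2,4,5], [2,5,6], [3,4,6], [3,5,6]

so the chain groups are C_0 ≅ Z^7, C_1 ≅ Z^18, C_2 ≅ Z^12.

The boundary map ∂_1: C_1 → C_0 maps an edge to its endpoints' difference, ∂[p,q] = q − p. For instance
  ∂[1,6] = [6] − [1].
This gives a 7×18 integer matrix of rank 6; reducing to Smith normal form yields diagonal entries (1,1,1,1,1,1).

Boundary ∂_2: C_2 → C_1 sends each 2-simplex [p,q,r] to [q,r] − [p,r] + [p,q]. For instance
  ∂[0,2,6] = [2,6] − [0,6] + [0,2],
  ∂[3,5,6] = [5,6] − [3,6] + [3,5].
The 18×12 boundary matrix has rank 12 and Smith normal form diag(1,1,1,1,1,1,1,1,1,1,1,2).

From H_k ≅ ker(∂_k) / im(∂_{k+1}) we obtain:

  H_0: rank C_0 − rank ∂_1 = 7 − 6 = 1, and the invariant factors of ∂_1 are all 1, so H_0 ≅ Z.
  H_1: rank ker ∂_1 − rank ∂_2 = (18 − 6) − 12 = 0, and ∂_2 has invariant factor 2 > 1, so H_1 ≅ Z/2Z.
  H_2: rank ker ∂_2 − rank ∂_3 = (12 − 12) − 0 = 0, and there is no ∂_3, so H_2 ≅ 0.

H_0 ≅ Z,  H_1 ≅ Z/2Z,  H_2 = 0.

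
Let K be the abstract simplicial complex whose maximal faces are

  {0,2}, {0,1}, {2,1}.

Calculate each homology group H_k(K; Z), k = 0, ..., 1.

H_0 = Z,  H_1 = Z.

Take the total order 0 < 1 < 2 on the vertex set. Then K (dimension 1) consists of the simplices:

  0-simplices (3): [0], [1], [2]
  1-simplices (3): [0,1], [0,2], [1,2]

so the chain groups are C_0 ≅ Z^3, C_1 ≅ Z^3.

∂_1: C_1 → C_0 maps an edge to its endpoints' difference, ∂[p,q] = q − p. For instance
  ∂[0,2] = [2] − [0].
As a 3×3 matrix over Z this has rank 2, with invariant factors (1,1).

Computing H_k = (kernel of ∂_k) / (image of ∂_{k+1}):

  H_0: rank C_0 − rank ∂_1 = 3 − 2 = 1, and the invariant factors of ∂_1 are all 1, so H_0 ≅ Z.
  H_1: rank ker ∂_1 − rank ∂_2 = (3 − 2) − 0 = 1, and there is no ∂_2, so H_1 ≅ Z.

(K is a triangulation of the circle S^1.)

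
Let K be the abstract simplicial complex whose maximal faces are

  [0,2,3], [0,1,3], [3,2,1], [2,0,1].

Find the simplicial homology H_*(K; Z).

H_0 = Z,  H_1 = 0,  H_2 = Z.

We work with the vertex ordering 0 < 1 < 2 < 3. The simplices of K, each written with vertices in increasing order, are:

  0-simplices (4): [0], [1], [2], [3]
  1-simplices (6): [0,1], [0,2], [0,3], [1,2], [1,3], [2,3]
  2-simplices (4): [0,1,2], [0,1,3], [0,2,3], [1,2,3]

Hence C_0 ≅ Z^4, C_1 ≅ Z^6, C_2 ≅ Z^4.

∂_1: C_1 → C_0 sends each edge [p,q] (with p < q) to q − p. For instance
  ∂[1,2] = [2] − [1].
This gives a 4×6 integer matrix of rank 3; reducing to Smith normal form yields diagonal entries (1,1,1).

∂_2: C_2 → C_1 maps a triangle to the signed sum of its edges. For instance
  ∂[0,1,2] = [1,2] − [0,2] + [0,1],
  ∂[0,2,3] = [2,3] − [0,3] + [0,2].
This gives a 6×4 integer matrix of rank 3; reducing to Smith normal form yields diagonal entries (1,1,1).

Reading off H_k = ker ∂_k / im ∂_{k+1}:

  H_0: rank C_0 − rank ∂_1 = 4 − 3 = 1, and the invariant factors of ∂_1 are all 1, so H_0 = Z.
  H_1: rank ker ∂_1 − rank ∂_2 = (6 − 3) − 3 = 0, and the invariant factors of ∂_2 are all 1, so H_1 = 0.
  H_2: rank ker ∂_2 − rank ∂_3 = (4 − 3) − 0 = 1, and there is no ∂_3, so H_2 = Z.

As a check, the Euler characteristic is 4 − 6 + 4 = 2, which agrees with 1 − 0 + 1 = 2.
(K is a triangulation of the 2-sphere S^2.)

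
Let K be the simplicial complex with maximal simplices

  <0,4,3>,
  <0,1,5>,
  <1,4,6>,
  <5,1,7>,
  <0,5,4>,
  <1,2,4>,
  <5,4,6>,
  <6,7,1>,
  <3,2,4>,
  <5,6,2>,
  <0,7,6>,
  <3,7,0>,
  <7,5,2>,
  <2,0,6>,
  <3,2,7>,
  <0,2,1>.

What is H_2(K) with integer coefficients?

H_2 = Z.

K has 8 vertices, 24 edges, 16 triangles.
rank ∂_2 = 15, rank ∂_3 = 0 ⇒ b_2 = 16 − 15 − 0 = 1. So H_2 ≅ Z.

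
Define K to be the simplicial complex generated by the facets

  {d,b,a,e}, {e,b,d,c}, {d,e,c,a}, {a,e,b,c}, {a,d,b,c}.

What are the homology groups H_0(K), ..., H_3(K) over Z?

H_0 ≅ Z,  H_1 = 0,  H_2 = 0,  H_3 ≅ Z.

K has 5 vertices, 10 edges, 10 triangles, 5 3-simplices.
rank ∂_0 = 0, rank ∂_1 = 4 ⇒ b_0 = 5 − 0 − 4 = 1; all invariant factors of ∂_1 are 1 so no torsion. So H_0 ≅ Z.
rank ∂_1 = 4, rank ∂_2 = 6 ⇒ b_1 = 10 − 4 − 6 = 0; all invariant factors of ∂_2 are 1 so no torsion. So H_1 ≅ 0.
rank ∂_2 = 6, rank ∂_3 = 4 ⇒ b_2 = 10 − 6 − 4 = 0; all invariant factors of ∂_3 are 1 so no torsion. So H_2 ≅ 0.
rank ∂_3 = 4, rank ∂_4 = 0 ⇒ b_3 = 5 − 4 − 0 = 1. So H_3 ≅ Z.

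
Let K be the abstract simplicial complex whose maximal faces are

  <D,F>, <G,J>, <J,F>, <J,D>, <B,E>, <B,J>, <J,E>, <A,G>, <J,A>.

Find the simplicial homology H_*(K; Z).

Fix the vertex order A < B < D < E < F < G < J and write every simplex with vertices in increasing order. Then dim K = 1 and the simplices of K are:

  0-simplices (7): A, B, D, E, F, G, J
  1-simplices (9): AG, AJ, BE, BJ, DF, DJ, EJ, FJ, GJ

so the chain groups are C_0 ≅ Z^7, C_1 ≅ Z^9.

∂_1: C_1 → C_0 is given by ∂[p,q] = [q] − [p].
The resulting 7×9 matrix has rank 6, and its Smith normal form has invariant factors (1,1,1,1,1,1).

Now H_k = ker ∂_k / im ∂_{k+1}, so:

  H_0: rank C_0 − rank ∂_1 = 7 − 6 = 1, and the invariant factors of ∂_1 are all 1, so H_0 ≅ Z.
  H_1: rank ker ∂_1 − rank ∂_2 = (9 − 6) − 0 = 3, and there is no ∂_2, so H_1 ≅ Z^3.

As a check, the Euler characteristic is 7 − 9 = -2, which agrees with 1 − 3 = -2.
(K is a triangulation of a wedge of 3 circles.)

H_0 ≅ Z,  H_1 ≅ Z^3.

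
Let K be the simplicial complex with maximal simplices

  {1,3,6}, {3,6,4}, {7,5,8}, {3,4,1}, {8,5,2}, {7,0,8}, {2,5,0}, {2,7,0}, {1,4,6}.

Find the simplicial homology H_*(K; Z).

H_0 = Z^2,  H_1 = Z,  H_2 = Z.

Fix the vertex order 0 < 1 < 2 < 3 < 4 < 5 < 6 < 7 < 8 and write every simplex with vertices in increasing order. Then dim K = 2 and the simplices of K are:

  0-simplices (9): [0], [1], [2], [3], [4], [5], [6], [7], [8]
  1-simplices (16): [0,2], [0,5], [0,7], [0,8], [1,3], [1,4], [1,6], [2,5], [2,7], [2,8], [3,4], [3,6], [4,6], [5,7], [5,8], [7,8]
  2-simplices (9): [0,2,5], [0,2,7], [0,7,8], [1,3,4], [1,3,6], [1,4,6], [2,5,8], [3,4,6], [5,7,8]

giving chain groups C_0 ≅ Z^9, C_1 ≅ Z^16, C_2 ≅ Z^9.

∂_1: C_1 → C_0 sends each edge [p,q] (with p < q) to q − p.
This gives a 9×16 integer matrix of rank 7; reducing to Smith normal form yields diagonal entries (1,1,1,1,1,1,1).

Boundary ∂_2: C_2 → C_1 sends each 2-simplex [p,q,r] to [q,r] − [p,r] + [p,q]. For instance
  ∂[3,4,6] = [4,6] − [3,6] + [3,4],
  ∂[5,7,8] = [7,8] − [5,8] + [5,7].
This gives a 16×9 integer matrix of rank 8; reducing to Smith normal form yields diagonal entries (1,1,1,1,1,1,1,1).

Reading off H_k = ker ∂_k / im ∂_{k+1}:

  H_0: rank C_0 − rank ∂_1 = 9 − 7 = 2, and the invariant factors of ∂_1 are all 1, so H_0 = Z^2.
  H_1: rank ker ∂_1 − rank ∂_2 = (16 − 7) − 8 = 1, and the invariant factors of ∂_2 are all 1, so H_1 = Z.
  H_2: rank ker ∂_2 − rank ∂_3 = (9 − 8) − 0 = 1, and there is no ∂_3, so H_2 = Z.

(K is a triangulation of the disjoint union of the 2-sphere S^2 and the Möbius band.)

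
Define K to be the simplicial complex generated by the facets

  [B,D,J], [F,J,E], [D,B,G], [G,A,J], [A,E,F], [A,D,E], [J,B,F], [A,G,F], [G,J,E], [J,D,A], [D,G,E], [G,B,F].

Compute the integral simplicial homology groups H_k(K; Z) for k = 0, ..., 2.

Take the total order A < B < D < E < F < G < J on the vertex set. Then K (dimension 2) consists of the simplices:

  0-simplices (7): A, B, D, E, F, G, J
  1-simplices (18): AD, AE, AF, AG, AJ, BD, BF, BG, BJ, DE, DG, DJ, EF, EG, EJ, FG, FJ, GJ
  2-simplices (12): ADE, ADJ, AEF, AFG, AGJ, BDG, BDJ, BFG, BFJ, DEG, EFJ, EGJ

Hence C_0 ≅ Z^7, C_1 ≅ Z^18, C_2 ≅ Z^12.

∂_1: C_1 → C_0 maps an edge to its endpoints' difference, ∂[p,q] = q − p.
As a 7×18 matrix over Z this has rank 6, with invariant factors (1,1,1,1,1,1).

Boundary ∂_2: C_2 → C_1 maps a triangle to the signed sum of its edges. For instance
  ∂BFJ = FJ − BJ + BF,
  ∂ADE = DE − AE + AD.
The 18×12 boundary matrix has rank 12 and Smith normal form diag(1,1,1,1,1,1,1,1,1,1,1,2).

Reading off H_k = ker ∂_k / im ∂_{k+1}:

  H_0: rank C_0 − rank ∂_1 = 7 − 6 = 1, and the invariant factors of ∂_1 are all 1, so H_0 = Z.
  H_1: rank ker ∂_1 − rank ∂_2 = (18 − 6) − 12 = 0, and ∂_2 has invariant factor 2 > 1, so H_1 = Z/2.
  H_2: rank ker ∂_2 − rank ∂_3 = (12 − 12) − 0 = 0, and there is no ∂_3, so H_2 = 0.

As a check, the Euler characteristic is 7 − 18 + 12 = 1, which agrees with 1 − 0 + 0 = 1.

H_0 ≅ Z,  H_1 ≅ Z/2,  H_2 = 0.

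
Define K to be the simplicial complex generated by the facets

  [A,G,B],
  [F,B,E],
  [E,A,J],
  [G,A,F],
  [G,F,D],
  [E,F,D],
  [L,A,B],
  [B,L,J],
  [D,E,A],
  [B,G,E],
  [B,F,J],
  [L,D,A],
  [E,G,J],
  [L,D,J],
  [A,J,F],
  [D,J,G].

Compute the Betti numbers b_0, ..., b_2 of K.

b_0 = 1, b_1 = 2, b_2 = 1.

Take the total order A < B < D < E < F < G < J < L on the vertex set. Then K (dimension 2) consists of the simplices:

  0-simplices (8): A, B, D, E, F, G, J, L
  1-simplices (24): AB, AD, AE, AF, AG, AJ, AL, BE, BF, BG, BJ, BL, DE, DF, DG, DJ, DL, EF, EG, EJ, FG, FJ, GJ, JL
  2-simplices (16): ABG, ABL, ADE, ADL, AEJ, AFG, AFJ, BEF, BEG, BFJ, BJL, DEF, DFG, DGJ, DJL, EGJ

Hence C_0 ≅ Z^8, C_1 ≅ Z^24, C_2 ≅ Z^16.

∂_1: C_1 → C_0 maps an edge to its endpoints' difference, ∂[p,q] = q − p.
As a 8×24 matrix over Z this has rank 7, with invariant factors (1,1,1,1,1,1,1).

Boundary ∂_2: C_2 → C_1 maps a triangle to the signed sum of its edges. For instance
  ∂AFG = FG − AG + AF,
  ∂ABG = BG − AG + AB.
This gives a 24×16 integer matrix of rank 15; reducing to Smith normal form yields diagonal entries (1,1,1,1,1,1,1,1,1,1,1,1,1,1,1).

Now H_k = ker ∂_k / im ∂_{k+1}, so:

  H_0: rank C_0 − rank ∂_1 = 8 − 7 = 1, and the invariant factors of ∂_1 are all 1, so H_0 ≅ Z.
  H_1: rank ker ∂_1 − rank ∂_2 = (24 − 7) − 15 = 2, and the invariant factors of ∂_2 are all 1, so H_1 ≅ Z^2.
  H_2: rank ker ∂_2 − rank ∂_3 = (16 − 15) − 0 = 1, and there is no ∂_3, so H_2 ≅ Z.

(K is a triangulation of the torus T^2.)

Hence the Betti numbers are b_0 = 1, b_1 = 2, b_2 = 1.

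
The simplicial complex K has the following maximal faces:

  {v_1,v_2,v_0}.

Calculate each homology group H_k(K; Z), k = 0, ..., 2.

Order the vertices as v_0 < v_1 < v_2. Listing each simplex with vertices in this order, K has dimension 2 with simplices:

  0-simplices (3): [v_0], [v_1], [v_2]
  1-simplices (3): [v_0,v_1], [v_0,v_2], [v_1,v_2]
  2-simplices (1): [v_0,v_1,v_2]

Hence C_0 ≅ Z^3, C_1 ≅ Z^3, C_2 ≅ Z^1.

∂_1: C_1 → C_0 maps an edge to its endpoints' difference, ∂[p,q] = q − p. For instance
  ∂[v_0,v_2] = [v_2] − [v_0].
As a 3×3 matrix over Z this has rank 2, with invariant factors (1,1).

The boundary map ∂_2: C_2 → C_1 sends each 2-simplex [p,q,r] to [q,r] − [p,r] + [p,q]. For instance
  ∂[v_0,v_1,v_2] = [v_1,v_2] − [v_0,v_2] + [v_0,v_1].
The resulting 3×1 matrix has rank 1, and its Smith normal form has invariant factors (1).

Computing H_k = (kernel of ∂_k) / (image of ∂_{k+1}):

  H_0: rank C_0 − rank ∂_1 = 3 − 2 = 1, and the invariant factors of ∂_1 are all 1, so H_0 ≅ Z.
  H_1: rank ker ∂_1 − rank ∂_2 = (3 − 2) − 1 = 0, and the invariant factors of ∂_2 are all 1, so H_1 ≅ 0.
  H_2: rank ker ∂_2 − rank ∂_3 = (1 − 1) − 0 = 0, and there is no ∂_3, so H_2 ≅ 0.

H_0 ≅ Z,  H_1 = 0,  H_2 = 0.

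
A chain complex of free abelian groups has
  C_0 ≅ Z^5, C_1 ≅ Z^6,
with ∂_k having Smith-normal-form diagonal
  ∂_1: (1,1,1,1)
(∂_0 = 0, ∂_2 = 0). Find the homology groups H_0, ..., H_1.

H_0: b_0 = 5 − 0 − 4 = 1; torsion from ∂_1 factors > 1: none. So H_0 = Z.
H_1: b_1 = 6 − 4 − 0 = 2; torsion from ∂_2 factors > 1: none. So H_1 = Z^2.

H_0 = Z,  H_1 = Z^2.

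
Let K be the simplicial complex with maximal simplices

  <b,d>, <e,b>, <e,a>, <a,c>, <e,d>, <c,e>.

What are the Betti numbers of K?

b_0 = 1, b_1 = 2.

Take the total order a < b < c < d < e on the vertex set. Then K (dimension 1) consists of the simplices:

  0-simplices (5): a, b, c, d, e
  1-simplices (6): ac, ae, bd, be, ce, de

so the chain groups are C_0 ≅ Z^5, C_1 ≅ Z^6.

The boundary map ∂_1: C_1 → C_0 is given by ∂[p,q] = [q] − [p]. For instance
  ∂ce = e − c.
This gives a 5×6 integer matrix of rank 4; reducing to Smith normal form yields diagonal entries (1,1,1,1).

Now H_k = ker ∂_k / im ∂_{k+1}, so:

  H_0: rank C_0 − rank ∂_1 = 5 − 4 = 1, and the invariant factors of ∂_1 are all 1, so H_0 ≅ Z.
  H_1: rank ker ∂_1 − rank ∂_2 = (6 − 4) − 0 = 2, and there is no ∂_2, so H_1 ≅ Z^2.

Hence the Betti numbers are b_0 = 1, b_1 = 2.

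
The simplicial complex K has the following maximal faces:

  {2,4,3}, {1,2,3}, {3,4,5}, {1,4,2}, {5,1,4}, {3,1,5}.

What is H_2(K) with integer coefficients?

H_2 ≅ Z.

Take the total order 1 < 2 < 3 < 4 < 5 on the vertex set. Then K (dimension 2) consists of the simplices:

  0-simplices (5): [1], [2], [3], [4], [5]
  1-simplices (9): [1,2], [1,3], [1,4], [1,5], [2,3], [2,4], [3,4], [3,5], [4,5]
  2-simplices (6): [1,2,3], [1,2,4], [1,3,5], [1,4,5], [2,3,4], [3,4,5]

giving chain groups C_0 ≅ Z^5, C_1 ≅ Z^9, C_2 ≅ Z^6.

∂_1: C_1 → C_0 is given by ∂[p,q] = [q] − [p].
The resulting 5×9 matrix has rank 4, and its Smith normal form has invariant factors (1,1,1,1).

∂_2: C_2 → C_1 acts by ∂[p,q,r] = [q,r] − [p,r] + [p,q]. For instance
  ∂[1,2,4] = [2,4] − [1,4] + [1,2],
  ∂[1,2,3] = [2,3] − [1,3] + [1,2].
The 9×6 boundary matrix has rank 5 and Smith normal form diag(1,1,1,1,1).

Reading off H_k = ker ∂_k / im ∂_{k+1}:

  H_2: rank ker ∂_2 − rank ∂_3 = (6 − 5) − 0 = 1, and there is no ∂_3, so H_2 ≅ Z.

(K is a triangulation of the 2-sphere S^2.)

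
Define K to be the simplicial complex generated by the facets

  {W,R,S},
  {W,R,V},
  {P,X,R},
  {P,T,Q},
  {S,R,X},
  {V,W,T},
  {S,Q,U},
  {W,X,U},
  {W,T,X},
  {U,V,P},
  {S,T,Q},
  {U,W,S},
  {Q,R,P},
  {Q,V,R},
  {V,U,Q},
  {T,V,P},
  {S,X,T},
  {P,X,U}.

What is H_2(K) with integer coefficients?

Fix the vertex order P < Q < R < S < T < U < V < W < X and write every simplex with vertices in increasing order. Then dim K = 2 and the simplices of K are:

  0-simplices (9): P, Q, R, S, T, U, V, W, X
  1-simplices (27): PQ, PR, PT, PU, PV, PX, QR, QS, QT, QU, QV, RS, RV, RW, RX, ST, SU, SW, SX, TV, TW, TX, UV, UW, UX, VW, WX
  2-simplices (18): PQR, PQT, PRX, PTV, PUV, PUX, QRV, QST, QSU, QUV, RSW, RSX, RVW, STX, SUW, TVW, TWX, UWX

so the chain groups are C_0 ≅ Z^9, C_1 ≅ Z^27, C_2 ≅ Z^18.

The boundary map ∂_1: C_1 → C_0 is given by ∂[p,q] = [q] − [p]. For instance
  ∂PV = V − P.
This gives a 9×27 integer matrix of rank 8; reducing to Smith normal form yields diagonal entries (1,1,1,1,1,1,1,1).

The boundary map ∂_2: C_2 → C_1 maps a triangle to the signed sum of its edges. For instance
  ∂PQT = QT − PT + PQ,
  ∂QSU = SU − QU + QS.
This gives a 27×18 integer matrix of rank 18; reducing to Smith normal form yields diagonal entries (1,1,1,1,1,1,1,1,1,1,1,1,1,1,1,1,1,2).

From H_k ≅ ker(∂_k) / im(∂_{k+1}) we obtain:

  H_2: rank ker ∂_2 − rank ∂_3 = (18 − 18) − 0 = 0, and there is no ∂_3, so H_2 ≅ 0.

H_2 ≅ 0.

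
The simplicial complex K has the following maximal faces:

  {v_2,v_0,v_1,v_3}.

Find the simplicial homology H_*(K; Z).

Take the total order v_0 < v_1 < v_2 < v_3 on the vertex set. Then K (dimension 3) consists of the simplices:

  0-simplices (4): [v_0], [v_1], [v_2], [v_3]
  1-simplices (6): [v_0,v_1], [v_0,v_2], [v_0,v_3], [v_1,v_2], [v_1,v_3], [v_2,v_3]
  2-simplices (4): [v_0,v_1,v_2], [v_0,v_1,v_3], [v_0,v_2,v_3], [v_1,v_2,v_3]
  3-simplices (1): [v_0,v_1,v_2,v_3]

giving chain groups C_0 ≅ Z^4, C_1 ≅ Z^6, C_2 ≅ Z^4, C_3 ≅ Z^1.

∂_1: C_1 → C_0 maps an edge to its endpoints' difference, ∂[p,q] = q − p. For instance
  ∂[v_0,v_2] = [v_2] − [v_0].
This gives a 4×6 integer matrix of rank 3; reducing to Smith normal form yields diagonal entries (1,1,1).

∂_2: C_2 → C_1 acts by ∂[p,q,r] = [q,r] − [p,r] + [p,q]. For instance
  ∂[v_0,v_1,v_3] = [v_1,v_3] − [v_0,v_3] + [v_0,v_1],
  ∂[v_1,v_2,v_3] = [v_2,v_3] − [v_1,v_3] + [v_1,v_2].
The 6×4 boundary matrix has rank 3 and Smith normal form diag(1,1,1).

The boundary map ∂_3: C_3 → C_2 sends each 3-simplex σ to the alternating sum Σ_i (−1)^i (σ with its i-th vertex removed). For instance
  ∂[v_0,v_1,v_2,v_3] = [v_1,v_2,v_3] − [v_0,v_2,v_3] + [v_0,v_1,v_3] − [v_0,v_1,v_2].
The resulting 4×1 matrix has rank 1, and its Smith normal form has invariant factors (1).

From H_k ≅ ker(∂_k) / im(∂_{k+1}) we obtain:

  H_0: rank C_0 − rank ∂_1 = 4 − 3 = 1, and the invariant factors of ∂_1 are all 1, so H_0 ≅ Z.
  H_1: rank ker ∂_1 − rank ∂_2 = (6 − 3) − 3 = 0, and the invariant factors of ∂_2 are all 1, so H_1 ≅ 0.
  H_2: rank ker ∂_2 − rank ∂_3 = (4 − 3) − 1 = 0, and the invariant factors of ∂_3 are all 1, so H_2 ≅ 0.
  H_3: rank ker ∂_3 − rank ∂_4 = (1 − 1) − 0 = 0, and there is no ∂_4, so H_3 ≅ 0.

H_0 ≅ Z,  H_1 = 0,  H_2 = 0,  H_3 = 0.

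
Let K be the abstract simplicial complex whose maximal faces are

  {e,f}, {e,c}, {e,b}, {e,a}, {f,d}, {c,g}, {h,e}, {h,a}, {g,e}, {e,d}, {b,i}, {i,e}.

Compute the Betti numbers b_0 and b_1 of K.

b_0 = 1, b_1 = 4.

Take the total order a < b < c < d < e < f < g < h < i on the vertex set. Then K (dimension 1) consists of the simplices:

  0-simplices (9): a, b, c, d, e, f, g, h, i
  1-simplices (12): ae, ah, be, bi, ce, cg, de, df, ef, eg, eh, ei

Hence C_0 ≅ Z^9, C_1 ≅ Z^12.

Boundary ∂_1: C_1 → C_0 sends each edge [p,q] (with p < q) to q − p.
The 9×12 boundary matrix has rank 8 and Smith normal form diag(1,1,1,1,1,1,1,1).

Now H_k = ker ∂_k / im ∂_{k+1}, so:

  H_0: rank C_0 − rank ∂_1 = 9 − 8 = 1, and the invariant factors of ∂_1 are all 1, so H_0 ≅ Z.
  H_1: rank ker ∂_1 − rank ∂_2 = (12 − 8) − 0 = 4, and there is no ∂_2, so H_1 ≅ Z^4.

As a check, the Euler characteristic is 9 − 12 = -3, which agrees with 1 − 4 = -3.

Hence the Betti numbers are b_0 = 1, b_1 = 4.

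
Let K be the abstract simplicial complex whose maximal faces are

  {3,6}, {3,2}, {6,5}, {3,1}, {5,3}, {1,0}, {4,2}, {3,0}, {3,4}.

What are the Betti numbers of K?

K has 7 vertices, 9 edges.
rank ∂_0 = 0, rank ∂_1 = 6 ⇒ b_0 = 7 − 0 − 6 = 1; all invariant factors of ∂_1 are 1 so no torsion. So H_0 = Z.
rank ∂_1 = 6, rank ∂_2 = 0 ⇒ b_1 = 9 − 6 − 0 = 3. So H_1 = Z^3.

b_0 = 1, b_1 = 3.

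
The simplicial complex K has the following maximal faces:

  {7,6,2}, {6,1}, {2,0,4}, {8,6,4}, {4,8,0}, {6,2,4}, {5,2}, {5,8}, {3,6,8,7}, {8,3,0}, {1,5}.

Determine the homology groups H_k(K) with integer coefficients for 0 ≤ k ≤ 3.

H_0 = Z,  H_1 = Z^2,  H_2 = 0,  H_3 = 0.

We work with the vertex ordering 0 < 1 < 2 < 3 < 4 < 5 < 6 < 7 < 8. The simplices of K, each written with vertices in increasing order, are:

  0-simplices (9): [0], [1], [2], [3], [4], [5], [6], [7], [8]
  1-simplices (19): [0,2], [0,3], [0,4], [0,8], [1,5], [1,6], [2,4], [2,5], [2,6], [2,7], [3,6], [3,7], [3,8], [4,6], [4,8], [5,8], [6,7], [6,8], [7,8]
  2-simplices (10): [0,2,4], [0,3,8], [0,4,8], [2,4,6], [2,6,7], [3,6,7], [3,6,8], [3,7,8], [4,6,8], [6,7,8]
  3-simplices (1): [3,6,7,8]

giving chain groups C_0 ≅ Z^9, C_1 ≅ Z^19, C_2 ≅ Z^10, C_3 ≅ Z^1.

The boundary map ∂_1: C_1 → C_0 maps an edge to its endpoints' difference, ∂[p,q] = q − p. For instance
  ∂[3,8] = [8] − [3].
The 9×19 boundary matrix has rank 8 and Smith normal form diag(1,1,1,1,1,1,1,1).

Boundary ∂_2: C_2 → C_1 acts by ∂[p,q,r] = [q,r] − [p,r] + [p,q]. For instance
  ∂[2,4,6] = [4,6] − [2,6] + [2,4],
  ∂[3,6,7] = [6,7] − [3,7] + [3,6].
The resulting 19×10 matrix has rank 9, and its Smith normal form has invariant factors (1,1,1,1,1,1,1,1,1).

∂_3: C_3 → C_2 sends each 3-simplex σ to the alternating sum Σ_i (−1)^i (σ with its i-th vertex removed). For instance
  ∂[3,6,7,8] = [6,7,8] − [3,7,8] + [3,6,8] − [3,6,7].
The resulting 10×1 matrix has rank 1, and its Smith normal form has invariant factors (1).

From H_k ≅ ker(∂_k) / im(∂_{k+1}) we obtain:

  H_0: rank C_0 − rank ∂_1 = 9 − 8 = 1, and the invariant factors of ∂_1 are all 1, so H_0 = Z.
  H_1: rank ker ∂_1 − rank ∂_2 = (19 − 8) − 9 = 2, and the invariant factors of ∂_2 are all 1, so H_1 = Z^2.
  H_2: rank ker ∂_2 − rank ∂_3 = (10 − 9) − 1 = 0, and the invariant factors of ∂_3 are all 1, so H_2 = 0.
  H_3: rank ker ∂_3 − rank ∂_4 = (1 − 1) − 0 = 0, and there is no ∂_4, so H_3 = 0.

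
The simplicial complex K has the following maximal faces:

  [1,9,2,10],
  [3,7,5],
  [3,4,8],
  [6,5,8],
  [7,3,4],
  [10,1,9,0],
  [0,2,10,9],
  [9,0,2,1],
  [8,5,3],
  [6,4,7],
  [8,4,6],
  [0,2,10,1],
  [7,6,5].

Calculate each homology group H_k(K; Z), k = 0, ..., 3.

H_0 = Z^2,  H_1 = 0,  H_2 = Z,  H_3 = Z.

We work with the vertex ordering 0 < 1 < 2 < 3 < 4 < 5 < 6 < 7 < 8 < 9 < 10. The simplices of K, each written with vertices in increasing order, are:

  0-simplices (11): [0], [1], [2], [3], [4], [5], [6], [7], [8], [9], [10]
  1-simplices (22): [0,1], [0,2], [0,9], [0,10], [1,2], [1,9], [1,10], [2,9], [2,10], [3,4], [3,5], [3,7], [3,8], [4,6], [4,7], [4,8], [5,6], [5,7], [5,8], [6,7], [6,8], [9,10]
  2-simplices (18): (18 of them)
  3-simplices (5): [0,1,2,9], [0,1,2,10], [0,1,9,10], [0,2,9,10], [1,2,9,10]

giving chain groups C_0 ≅ Z^11, C_1 ≅ Z^22, C_2 ≅ Z^18, C_3 ≅ Z^5.

∂_1: C_1 → C_0 maps an edge to its endpoints' difference, ∂[p,q] = q − p.
This gives a 11×22 integer matrix of rank 9; reducing to Smith normal form yields diagonal entries (1,1,1,1,1,1,1,1,1).

The boundary map ∂_2: C_2 → C_1 maps a triangle to the signed sum of its edges. For instance
  ∂[3,4,8] = [4,8] − [3,8] + [3,4],
  ∂[0,9,10] = [9,10] − [0,10] + [0,9].
The 22×18 boundary matrix has rank 13 and Smith normal form diag(1,1,1,1,1,1,1,1,1,1,1,1,1).

The boundary map ∂_3: C_3 → C_2 sends each 3-simplex σ to the alternating sum Σ_i (−1)^i (σ with its i-th vertex removed). For instance
  ∂[0,1,2,9] = [1,2,9] − [0,2,9] + [0,1,9] − [0,1,2],
  ∂[0,2,9,10] = [2,9,10] − [0,9,10] + [0,2,10] − [0,2,9].
This gives a 18×5 integer matrix of rank 4; reducing to Smith normal form yields diagonal entries (1,1,1,1).

Reading off H_k = ker ∂_k / im ∂_{k+1}:

  H_0: rank C_0 − rank ∂_1 = 11 − 9 = 2, and the invariant factors of ∂_1 are all 1, so H_0 = Z^2.
  H_1: rank ker ∂_1 − rank ∂_2 = (22 − 9) − 13 = 0, and the invariant factors of ∂_2 are all 1, so H_1 = 0.
  H_2: rank ker ∂_2 − rank ∂_3 = (18 − 13) − 4 = 1, and the invariant factors of ∂_3 are all 1, so H_2 = Z.
  H_3: rank ker ∂_3 − rank ∂_4 = (5 − 4) − 0 = 1, and there is no ∂_4, so H_3 = Z.

(K is a triangulation of the disjoint union of the 3-sphere S^3 and the 2-sphere S^2.)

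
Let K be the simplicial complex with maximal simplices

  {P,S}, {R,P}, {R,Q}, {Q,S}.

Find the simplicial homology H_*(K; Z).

Fix the vertex order P < Q < R < S and write every simplex with vertices in increasing order. Then dim K = 1 and the simplices of K are:

  0-simplices (4): P, Q, R, S
  1-simplices (4): PR, PS, QR, QS

Hence C_0 ≅ Z^4, C_1 ≅ Z^4.

Boundary ∂_1: C_1 → C_0 sends each edge [p,q] (with p < q) to q − p. For instance
  ∂QR = R − Q.
This gives a 4×4 integer matrix of rank 3; reducing to Smith normal form yields diagonal entries (1,1,1).

Now H_k = ker ∂_k / im ∂_{k+1}, so:

  H_0: rank C_0 − rank ∂_1 = 4 − 3 = 1, and the invariant factors of ∂_1 are all 1, so H_0 = Z.
  H_1: rank ker ∂_1 − rank ∂_2 = (4 − 3) − 0 = 1, and there is no ∂_2, so H_1 = Z.

As a check, the Euler characteristic is 4 − 4 = 0, which agrees with 1 − 1 = 0.

H_0 = Z,  H_1 = Z.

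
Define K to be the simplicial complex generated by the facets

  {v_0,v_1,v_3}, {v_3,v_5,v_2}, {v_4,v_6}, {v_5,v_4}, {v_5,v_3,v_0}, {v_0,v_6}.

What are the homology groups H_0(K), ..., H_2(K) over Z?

Take the total order v_0 < v_1 < v_2 < v_3 < v_4 < v_5 < v_6 on the vertex set. Then K (dimension 2) consists of the simplices:

  0-simplices (7): [v_0], [v_1], [v_2], [v_3], [v_4], [v_5], [v_6]
  1-simplices (10): [v_0,v_1], [v_0,v_3], [v_0,v_5], [v_0,v_6], [v_1,v_3], [v_2,v_3], [v_2,v_5], [v_3,v_5], [v_4,v_5], [v_4,v_6]
  2-simplices (3): [v_0,v_1,v_3], [v_0,v_3,v_5], [v_2,v_3,v_5]

giving chain groups C_0 ≅ Z^7, C_1 ≅ Z^10, C_2 ≅ Z^3.

The boundary map ∂_1: C_1 → C_0 maps an edge to its endpoints' difference, ∂[p,q] = q − p.
As a 7×10 matrix over Z this has rank 6, with invariant factors (1,1,1,1,1,1).

∂_2: C_2 → C_1 acts by ∂[p,q,r] = [q,r] − [p,r] + [p,q]. For instance
  ∂[v_0,v_1,v_3] = [v_1,v_3] − [v_0,v_3] + [v_0,v_1],
  ∂[v_0,v_3,v_5] = [v_3,v_5] − [v_0,v_5] + [v_0,v_3].
The 10×3 boundary matrix has rank 3 and Smith normal form diag(1,1,1).

Now H_k = ker ∂_k / im ∂_{k+1}, so:

  H_0: rank C_0 − rank ∂_1 = 7 − 6 = 1, and the invariant factors of ∂_1 are all 1, so H_0 ≅ Z.
  H_1: rank ker ∂_1 − rank ∂_2 = (10 − 6) − 3 = 1, and the invariant factors of ∂_2 are all 1, so H_1 ≅ Z.
  H_2: rank ker ∂_2 − rank ∂_3 = (3 − 3) − 0 = 0, and there is no ∂_3, so H_2 ≅ 0.

H_0 = Z,  H_1 = Z,  H_2 = 0.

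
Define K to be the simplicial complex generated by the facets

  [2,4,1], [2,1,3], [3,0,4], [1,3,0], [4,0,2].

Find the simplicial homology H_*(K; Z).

H_0 = Z,  H_1 = Z,  H_2 = 0.

Take the total order 0 < 1 < 2 < 3 < 4 on the vertex set. Then K (dimension 2) consists of the simplices:

  0-simplices (5): [0], [1], [2], [3], [4]
  1-simplices (10): [0,1], [0,2], [0,3], [0,4], [1,2], [1,3], [1,4], [2,3], [2,4], [3,4]
  2-simplices (5): [0,1,3], [0,2,4], [0,3,4], [1,2,3], [1,2,4]

giving chain groups C_0 ≅ Z^5, C_1 ≅ Z^10, C_2 ≅ Z^5.

∂_1: C_1 → C_0 maps an edge to its endpoints' difference, ∂[p,q] = q − p. For instance
  ∂[0,4] = [4] − [0].
The 5×10 boundary matrix has rank 4 and Smith normal form diag(1,1,1,1).

The boundary map ∂_2: C_2 → C_1 acts by ∂[p,q,r] = [q,r] − [p,r] + [p,q]. For instance
  ∂[0,3,4] = [3,4] − [0,4] + [0,3],
  ∂[1,2,3] = [2,3] − [1,3] + [1,2].
As a 10×5 matrix over Z this has rank 5, with invariant factors (1,1,1,1,1).

Now H_k = ker ∂_k / im ∂_{k+1}, so:

  H_0: rank C_0 − rank ∂_1 = 5 − 4 = 1, and the invariant factors of ∂_1 are all 1, so H_0 = Z.
  H_1: rank ker ∂_1 − rank ∂_2 = (10 − 4) − 5 = 1, and the invariant factors of ∂_2 are all 1, so H_1 = Z.
  H_2: rank ker ∂_2 − rank ∂_3 = (5 − 5) − 0 = 0, and there is no ∂_3, so H_2 = 0.

As a check, the Euler characteristic is 5 − 10 + 5 = 0, which agrees with 1 − 1 + 0 = 0.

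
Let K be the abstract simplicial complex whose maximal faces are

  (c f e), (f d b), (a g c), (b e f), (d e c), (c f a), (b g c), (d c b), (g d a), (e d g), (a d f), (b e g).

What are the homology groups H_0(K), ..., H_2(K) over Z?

We work with the vertex ordering a < b < c < d < e < f < g. The simplices of K, each written with vertices in increasing order, are:

  0-simplices (7): a, b, c, d, e, f, g
  1-simplices (18): ac, ad, af, ag, bc, bd, be, bf, bg, cd, ce, cf, cg, de, df, dg, ef, eg
  2-simplices (12): acf, acg, adf, adg, bcd, bcg, bdf, bef, beg, cde, cef, deg

so the chain groups are C_0 ≅ Z^7, C_1 ≅ Z^18, C_2 ≅ Z^12.

∂_1: C_1 → C_0 sends each edge [p,q] (with p < q) to q − p. For instance
  ∂cg = g − c.
This gives a 7×18 integer matrix of rank 6; reducing to Smith normal form yields diagonal entries (1,1,1,1,1,1).

∂_2: C_2 → C_1 acts by ∂[p,q,r] = [q,r] − [p,r] + [p,q]. For instance
  ∂bef = ef − bf + be,
  ∂adf = df − af + ad.
This gives a 18×12 integer matrix of rank 12; reducing to Smith normal form yields diagonal entries (1,1,1,1,1,1,1,1,1,1,1,2).

Computing H_k = (kernel of ∂_k) / (image of ∂_{k+1}):

  H_0: rank C_0 − rank ∂_1 = 7 − 6 = 1, and the invariant factors of ∂_1 are all 1, so H_0 = Z.
  H_1: rank ker ∂_1 − rank ∂_2 = (18 − 6) − 12 = 0, and ∂_2 has invariant factor 2 > 1, so H_1 = Z/2.
  H_2: rank ker ∂_2 − rank ∂_3 = (12 − 12) − 0 = 0, and there is no ∂_3, so H_2 = 0.

H_0 ≅ Z,  H_1 ≅ Z/2,  H_2 = 0.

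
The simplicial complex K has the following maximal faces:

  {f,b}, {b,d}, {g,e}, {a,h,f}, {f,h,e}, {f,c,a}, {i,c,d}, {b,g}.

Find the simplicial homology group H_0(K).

H_0 = Z.

We work with the vertex ordering a < b < c < d < e < f < g < h < i. The simplices of K, each written with vertices in increasing order, are:

  0-simplices (9): a, b, c, d, e, f, g, h, i
  1-simplices (14): ac, af, ah, bd, bf, bg, cd, cf, ci, di, ef, eg, eh, fh
  2-simplices (4): acf, afh, cdi, efh

giving chain groups C_0 ≅ Z^9, C_1 ≅ Z^14, C_2 ≅ Z^4.

∂_1: C_1 → C_0 maps an edge to its endpoints' difference, ∂[p,q] = q − p. For instance
  ∂cd = d − c.
The 9×14 boundary matrix has rank 8 and Smith normal form diag(1,1,1,1,1,1,1,1).

∂_2: C_2 → C_1 maps a triangle to the signed sum of its edges. For instance
  ∂efh = fh − eh + ef,
  ∂cdi = di − ci + cd.
The resulting 14×4 matrix has rank 4, and its Smith normal form has invariant factors (1,1,1,1).

Computing H_k = (kernel of ∂_k) / (image of ∂_{k+1}):

  H_0: rank C_0 − rank ∂_1 = 9 − 8 = 1, and the invariant factors of ∂_1 are all 1, so H_0 = Z.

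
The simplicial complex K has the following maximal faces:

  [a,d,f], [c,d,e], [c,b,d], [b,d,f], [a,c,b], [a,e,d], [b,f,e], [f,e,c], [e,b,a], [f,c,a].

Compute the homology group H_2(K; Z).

K has 6 vertices, 15 edges, 10 triangles.
rank ∂_2 = 10, rank ∂_3 = 0 ⇒ b_2 = 10 − 10 − 0 = 0. So H_2 ≅ 0.

H_2 ≅ 0.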